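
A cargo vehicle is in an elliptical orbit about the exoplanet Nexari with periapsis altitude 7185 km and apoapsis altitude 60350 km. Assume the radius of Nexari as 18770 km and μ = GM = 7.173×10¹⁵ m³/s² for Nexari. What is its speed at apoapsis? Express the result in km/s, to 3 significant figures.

r_p = 18770 + 7185 = 25955 km = 2.5955×10⁷ m.
r_a = 18770 + 60350 = 79120 km = 7.9120×10⁷ m.
Semi-major axis a = (r_p + r_a)/2 = 52538 km = 5.254×10⁷ m.
Vis-viva: v² = μ(2/r − 1/a) = 7.173×10¹⁵ × (2.528×10⁻⁸ − 1.903×10⁻⁸) = 4.479×10⁷ m²/s².
v = 6692 m/s = 6.692 km/s.

v ≈ 6.69 km/s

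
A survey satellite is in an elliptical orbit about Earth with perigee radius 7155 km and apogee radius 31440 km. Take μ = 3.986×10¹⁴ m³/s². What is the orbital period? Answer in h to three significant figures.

T ≈ 7.41 h

Semi-major axis a = (r_p + r_a)/2 = (7155.0 + 31440)/2 = 19298 km = 1.930×10⁷ m.
By Kepler's third law T = 2π√(a³/μ) = 2π × 4.246×10³ = 2.668×10⁴ s.
= 7.411 h.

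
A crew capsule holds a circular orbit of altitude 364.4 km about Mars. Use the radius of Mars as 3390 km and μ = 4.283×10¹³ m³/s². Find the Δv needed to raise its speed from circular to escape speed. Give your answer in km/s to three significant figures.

r = 3390 + 364.4 = 3754.4 km = 3.7544×10⁶ m.
Circular speed v_c = √(μ/r) = 3378 m/s.
Escape speed v_esc = √(2μ/r) = √2 × v_c = 4777 m/s.
Δv = v_esc − v_c = 1399 m/s = 1.399 km/s.

Δv ≈ 1.40 km/s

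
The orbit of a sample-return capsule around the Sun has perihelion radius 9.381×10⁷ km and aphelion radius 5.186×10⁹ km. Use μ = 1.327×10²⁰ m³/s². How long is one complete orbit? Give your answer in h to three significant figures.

T ≈ 650000 h

Semi-major axis a = (r_p + r_a)/2 = (9.3810×10⁷ + 5.1860×10⁹)/2 = 2.6399×10⁹ km = 2.640×10¹² m.
By Kepler's third law T = 2π√(a³/μ) = 2π × 3.723×10⁸ = 2.340×10⁹ s.
= 6.499×10⁵ h.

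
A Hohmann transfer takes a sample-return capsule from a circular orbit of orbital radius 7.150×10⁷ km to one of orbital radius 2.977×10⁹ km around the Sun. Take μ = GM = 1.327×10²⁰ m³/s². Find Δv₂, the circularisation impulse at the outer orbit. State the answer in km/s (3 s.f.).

r₁ = 7.150×10⁷ km = 7.150×10¹⁰ m.
r₂ = 2.977×10⁹ km = 2.977×10¹² m.
Transfer ellipse a_t = (r₁ + r₂)/2 = 1.524×10¹² m.
At r₁: circular v_c1 = √(μ/r₁) = 43080 m/s; transfer-perihelion v_p = √[μ(2/r₁ − 1/a_t)] = 60210 m/s.
At r₂: circular v_c2 = √(μ/r₂) = 6676 m/s; transfer-aphelion v_a = √[μ(2/r₂ − 1/a_t)] = 1446 m/s.
Δv₂ = v_c2 − v_a = 5230 m/s.
= 5.230 km/s.

Δv ≈ 5.23 km/s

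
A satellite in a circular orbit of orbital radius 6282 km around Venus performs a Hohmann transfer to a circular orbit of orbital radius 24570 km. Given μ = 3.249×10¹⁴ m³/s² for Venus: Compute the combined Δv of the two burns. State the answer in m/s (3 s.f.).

Δv_total ≈ 3200 m/s

r₁ = 6282 km = 6.282×10⁶ m.
r₂ = 24570 km = 2.457×10⁷ m.
Transfer ellipse a_t = (r₁ + r₂)/2 = 1.543×10⁷ m.
At r₁: circular v_c1 = √(μ/r₁) = 7192 m/s; transfer-periapsis v_p = √[μ(2/r₁ − 1/a_t)] = 9076 m/s.
Δv₁ = v_p − v_c1 = 1885 m/s.
At r₂: circular v_c2 = √(μ/r₂) = 3636 m/s; transfer-apoapsis v_a = √[μ(2/r₂ − 1/a_t)] = 2321 m/s.
Δv₂ = v_c2 − v_a = 1316 m/s.
Total Δv = Δv₁ + Δv₂ = 3200 m/s.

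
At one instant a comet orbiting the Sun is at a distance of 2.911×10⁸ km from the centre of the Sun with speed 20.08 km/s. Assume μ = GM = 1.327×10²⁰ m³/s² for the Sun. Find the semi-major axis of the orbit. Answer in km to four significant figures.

a ≈ 2.610×10⁸ km

r = 2.911×10¹¹ m.
Vis-viva rearranged: 1/a = 2/r − v²/μ = 6.870×10⁻¹² − 3.038×10⁻¹² = 3.832×10⁻¹² m⁻¹.
a = 2.610×10¹¹ m = 2.6096×10⁸ km.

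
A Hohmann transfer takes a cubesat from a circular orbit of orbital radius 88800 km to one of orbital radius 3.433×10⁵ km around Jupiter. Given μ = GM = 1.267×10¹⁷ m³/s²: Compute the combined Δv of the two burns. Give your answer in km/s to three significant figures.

r₁ = 88800 km = 8.880×10⁷ m.
r₂ = 3.433×10⁵ km = 3.433×10⁸ m.
Transfer ellipse a_t = (r₁ + r₂)/2 = 2.160×10⁸ m.
At r₁: circular v_c1 = √(μ/r₁) = 37770 m/s; transfer-perijove v_p = √[μ(2/r₁ − 1/a_t)] = 47610 m/s.
Δv₁ = v_p − v_c1 = 9842 m/s.
At r₂: circular v_c2 = √(μ/r₂) = 19210 m/s; transfer-apojove v_a = √[μ(2/r₂ − 1/a_t)] = 12320 m/s.
Δv₂ = v_c2 − v_a = 6895 m/s.
Total Δv = Δv₁ + Δv₂ = 16740 m/s = 16.74 km/s.

Δv_total ≈ 16.7 km/s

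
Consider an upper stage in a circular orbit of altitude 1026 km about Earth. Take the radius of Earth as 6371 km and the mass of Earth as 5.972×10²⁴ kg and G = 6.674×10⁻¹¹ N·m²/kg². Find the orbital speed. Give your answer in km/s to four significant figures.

v ≈ 7.340 km/s

μ = GM = 6.674×10⁻¹¹ × 5.972×10²⁴ = 3.986×10¹⁴ m³/s².
r = 6371 + 1026 = 7397.0 km = 7.3970×10⁶ m.
For a circular orbit v = √(μ/r) = √(3.986×10¹⁴ / 7.397×10⁶) = √(5.388×10⁷) = 7340 m/s.
That is 7.340 km/s.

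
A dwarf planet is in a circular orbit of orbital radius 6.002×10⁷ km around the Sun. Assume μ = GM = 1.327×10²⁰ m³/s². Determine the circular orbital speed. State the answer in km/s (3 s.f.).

r = 6.002×10⁷ km = 6.002×10¹⁰ m.
For a circular orbit v = √(μ/r) = √(1.327×10²⁰ / 6.002×10¹⁰) = √(2.211×10⁹) = 47020 m/s.
That is 47.02 km/s.

v ≈ 47.0 km/s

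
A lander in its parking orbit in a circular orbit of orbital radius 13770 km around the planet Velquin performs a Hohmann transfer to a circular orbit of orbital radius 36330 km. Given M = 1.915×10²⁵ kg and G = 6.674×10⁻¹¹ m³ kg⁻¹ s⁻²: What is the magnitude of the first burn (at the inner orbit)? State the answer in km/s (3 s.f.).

Δv ≈ 1.97 km/s

μ = GM = 6.674×10⁻¹¹ × 1.915×10²⁵ = 1.278×10¹⁵ m³/s².
r₁ = 13770 km = 1.377×10⁷ m.
r₂ = 36330 km = 3.633×10⁷ m.
Transfer ellipse a_t = (r₁ + r₂)/2 = 2.505×10⁷ m.
At r₁: circular v_c1 = √(μ/r₁) = 9634 m/s; transfer-periapsis v_p = √[μ(2/r₁ − 1/a_t)] = 11600 m/s.
Δv₁ = v_p − v_c1 = 1968 m/s.
= 1.968 km/s.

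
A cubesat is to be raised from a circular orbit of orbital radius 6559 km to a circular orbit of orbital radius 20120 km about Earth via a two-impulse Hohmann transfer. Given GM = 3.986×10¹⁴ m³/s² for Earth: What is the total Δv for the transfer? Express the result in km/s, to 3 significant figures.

Δv_total ≈ 3.11 km/s

r₁ = 6559 km = 6.559×10⁶ m.
r₂ = 20120 km = 2.012×10⁷ m.
Transfer ellipse a_t = (r₁ + r₂)/2 = 1.334×10⁷ m.
At r₁: circular v_c1 = √(μ/r₁) = 7796 m/s; transfer-perigee v_p = √[μ(2/r₁ − 1/a_t)] = 9574 m/s.
Δv₁ = v_p − v_c1 = 1778 m/s.
At r₂: circular v_c2 = √(μ/r₂) = 4451 m/s; transfer-apogee v_a = √[μ(2/r₂ − 1/a_t)] = 3121 m/s.
Δv₂ = v_c2 − v_a = 1330 m/s.
Total Δv = Δv₁ + Δv₂ = 3108 m/s = 3.108 km/s.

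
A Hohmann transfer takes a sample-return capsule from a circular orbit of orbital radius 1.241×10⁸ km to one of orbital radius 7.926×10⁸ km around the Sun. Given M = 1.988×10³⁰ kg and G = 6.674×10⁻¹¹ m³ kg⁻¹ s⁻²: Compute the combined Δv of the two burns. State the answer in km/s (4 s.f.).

Δv_total ≈ 16.51 km/s

μ = GM = 6.674×10⁻¹¹ × 1.988×10³⁰ = 1.327×10²⁰ m³/s².
r₁ = 1.241×10⁸ km = 1.241×10¹¹ m.
r₂ = 7.926×10⁸ km = 7.926×10¹¹ m.
Transfer ellipse a_t = (r₁ + r₂)/2 = 4.584×10¹¹ m.
At r₁: circular v_c1 = √(μ/r₁) = 32700 m/s; transfer-perihelion v_p = √[μ(2/r₁ − 1/a_t)] = 43000 m/s.
Δv₁ = v_p − v_c1 = 10300 m/s.
At r₂: circular v_c2 = √(μ/r₂) = 12940 m/s; transfer-aphelion v_a = √[μ(2/r₂ − 1/a_t)] = 6732 m/s.
Δv₂ = v_c2 − v_a = 6206 m/s.
Total Δv = Δv₁ + Δv₂ = 16510 m/s = 16.51 km/s.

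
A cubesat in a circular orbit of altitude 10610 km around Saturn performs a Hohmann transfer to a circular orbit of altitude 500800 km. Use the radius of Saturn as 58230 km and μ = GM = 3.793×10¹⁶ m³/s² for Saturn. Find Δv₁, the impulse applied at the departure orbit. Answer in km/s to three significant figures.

r₁ = 58230 + 10610 = 68840 km = 6.8840×10⁷ m.
r₂ = 58230 + 500800 = 559030 km = 5.5903×10⁸ m.
Transfer ellipse a_t = (r₁ + r₂)/2 = 3.139×10⁸ m.
At r₁: circular v_c1 = √(μ/r₁) = 23470 m/s; transfer-perikrone v_p = √[μ(2/r₁ − 1/a_t)] = 31320 m/s.
Δv₁ = v_p − v_c1 = 7850 m/s.
= 7.850 km/s.

Δv ≈ 7.85 km/s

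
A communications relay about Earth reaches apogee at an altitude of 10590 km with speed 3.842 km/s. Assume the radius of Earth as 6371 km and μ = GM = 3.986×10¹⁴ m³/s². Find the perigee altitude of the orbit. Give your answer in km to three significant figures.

r_a = 6371 + 10590 = 16961 km = 1.696×10⁷ m.
Specific energy ε = v²/2 − μ/r = -1.612×10⁷ J/kg, so a = −μ/(2ε) = 1.236×10⁷ m.
The apsides satisfy r_p + r_a = 2a, so the perigee radius is 2a − r_a = 7.765×10⁶ m = 7765.3 km.
Perigee altitude = 7765.3 − 6371 = 1394.3 km.

perigee altitude ≈ 1390 km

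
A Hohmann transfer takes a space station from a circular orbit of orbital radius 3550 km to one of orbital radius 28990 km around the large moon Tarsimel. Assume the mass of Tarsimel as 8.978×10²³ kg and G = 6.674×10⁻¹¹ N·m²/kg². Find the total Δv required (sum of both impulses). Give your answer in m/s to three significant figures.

μ = GM = 6.674×10⁻¹¹ × 8.978×10²³ = 5.992×10¹³ m³/s².
r₁ = 3550 km = 3.550×10⁶ m.
r₂ = 28990 km = 2.899×10⁷ m.
Transfer ellipse a_t = (r₁ + r₂)/2 = 1.627×10⁷ m.
At r₁: circular v_c1 = √(μ/r₁) = 4108 m/s; transfer-periapsis v_p = √[μ(2/r₁ − 1/a_t)] = 5484 m/s.
Δv₁ = v_p − v_c1 = 1376 m/s.
At r₂: circular v_c2 = √(μ/r₂) = 1438 m/s; transfer-apoapsis v_a = √[μ(2/r₂ − 1/a_t)] = 671.6 m/s.
Δv₂ = v_c2 − v_a = 766.1 m/s.
Total Δv = Δv₁ + Δv₂ = 2142 m/s.

Δv_total ≈ 2140 m/s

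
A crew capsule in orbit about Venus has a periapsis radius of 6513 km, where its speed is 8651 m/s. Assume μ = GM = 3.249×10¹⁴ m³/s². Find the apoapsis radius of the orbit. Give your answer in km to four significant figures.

r_p = 6.513×10⁶ m.
Specific energy ε = v²/2 − μ/r = -1.246×10⁷ J/kg, so a = −μ/(2ε) = 1.303×10⁷ m.
The apsides satisfy r_p + r_a = 2a, so the apoapsis radius is 2a − r_p = 1.955×10⁷ m = 19552 km.

apoapsis radius ≈ 19550 km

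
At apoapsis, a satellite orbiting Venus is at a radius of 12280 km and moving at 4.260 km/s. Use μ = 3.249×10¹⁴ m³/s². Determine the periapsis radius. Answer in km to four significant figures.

periapsis radius ≈ 6410 km

r_a = 1.228×10⁷ m.
Specific energy ε = v²/2 − μ/r = -1.738×10⁷ J/kg, so a = −μ/(2ε) = 9.345×10⁶ m.
The apsides satisfy r_p + r_a = 2a, so the periapsis radius is 2a − r_a = 6.410×10⁶ m = 6409.8 km.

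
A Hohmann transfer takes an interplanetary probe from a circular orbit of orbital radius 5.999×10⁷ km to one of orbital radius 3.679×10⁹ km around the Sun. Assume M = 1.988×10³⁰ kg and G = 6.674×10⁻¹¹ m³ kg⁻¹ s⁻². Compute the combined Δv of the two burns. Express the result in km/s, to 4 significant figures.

Δv_total ≈ 23.87 km/s

μ = GM = 6.674×10⁻¹¹ × 1.988×10³⁰ = 1.327×10²⁰ m³/s².
r₁ = 5.999×10⁷ km = 5.999×10¹⁰ m.
r₂ = 3.679×10⁹ km = 3.679×10¹² m.
Transfer ellipse a_t = (r₁ + r₂)/2 = 1.869×10¹² m.
At r₁: circular v_c1 = √(μ/r₁) = 47030 m/s; transfer-perihelion v_p = √[μ(2/r₁ − 1/a_t)] = 65970 m/s.
Δv₁ = v_p − v_c1 = 18940 m/s.
At r₂: circular v_c2 = √(μ/r₂) = 6005 m/s; transfer-aphelion v_a = √[μ(2/r₂ − 1/a_t)] = 1076 m/s.
Δv₂ = v_c2 − v_a = 4930 m/s.
Total Δv = Δv₁ + Δv₂ = 23870 m/s = 23.87 km/s.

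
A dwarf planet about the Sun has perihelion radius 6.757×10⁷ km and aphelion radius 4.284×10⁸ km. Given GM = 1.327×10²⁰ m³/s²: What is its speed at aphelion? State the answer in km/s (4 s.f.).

v ≈ 9.187 km/s

Semi-major axis a = (r_p + r_a)/2 = 2.4798×10⁸ km = 2.480×10¹¹ m.
Vis-viva: v² = μ(2/r − 1/a) = 1.327×10²⁰ × (4.669×10⁻¹² − 4.033×10⁻¹²) = 8.440×10⁷ m²/s².
v = 9187 m/s = 9.187 km/s.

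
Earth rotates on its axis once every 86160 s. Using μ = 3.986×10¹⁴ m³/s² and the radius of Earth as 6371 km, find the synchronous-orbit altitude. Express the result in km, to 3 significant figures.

h_sync ≈ 35800 km

A synchronous orbit has period T, so by Kepler's third law a = (μT²/4π²)^(1/3).
μT²/4π² = 3.986×10¹⁴ × (8.616×10⁴)² / 39.48 = 7.495×10²² m³.
a = 4.216×10⁷ m = 42163 km.
Altitude h = a − R = 42163 − 6371 = 35792 km.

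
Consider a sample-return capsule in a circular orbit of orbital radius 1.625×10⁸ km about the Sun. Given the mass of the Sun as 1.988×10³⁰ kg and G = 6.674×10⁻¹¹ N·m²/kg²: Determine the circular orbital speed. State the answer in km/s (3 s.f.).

μ = GM = 6.674×10⁻¹¹ × 1.988×10³⁰ = 1.327×10²⁰ m³/s².
r = 1.625×10⁸ km = 1.625×10¹¹ m.
For a circular orbit v = √(μ/r) = √(1.327×10²⁰ / 1.625×10¹¹) = √(8.165×10⁸) = 28570 m/s.
That is 28.57 km/s.

v ≈ 28.6 km/s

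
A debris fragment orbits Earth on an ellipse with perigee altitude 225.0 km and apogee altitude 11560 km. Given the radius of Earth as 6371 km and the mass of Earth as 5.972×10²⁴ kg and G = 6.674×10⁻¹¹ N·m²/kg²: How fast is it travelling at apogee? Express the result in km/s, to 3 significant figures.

μ = GM = 6.674×10⁻¹¹ × 5.972×10²⁴ = 3.986×10¹⁴ m³/s².
r_p = 6371 + 225.0 = 6596.0 km = 6.5960×10⁶ m.
r_a = 6371 + 11560 = 17931 km = 1.7931×10⁷ m.
Semi-major axis a = (r_p + r_a)/2 = 12264 km = 1.226×10⁷ m.
Vis-viva: v² = μ(2/r − 1/a) = 3.986×10¹⁴ × (1.115×10⁻⁷ − 8.154×10⁻⁸) = 1.196×10⁷ m²/s².
v = 3458 m/s = 3.458 km/s.

v ≈ 3.46 km/s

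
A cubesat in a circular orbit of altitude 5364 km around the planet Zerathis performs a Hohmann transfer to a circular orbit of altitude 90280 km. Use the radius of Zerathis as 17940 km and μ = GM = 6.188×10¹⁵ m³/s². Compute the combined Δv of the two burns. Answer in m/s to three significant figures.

r₁ = 17940 + 5364 = 23304 km = 2.3304×10⁷ m.
r₂ = 17940 + 90280 = 108220 km = 1.0822×10⁸ m.
Transfer ellipse a_t = (r₁ + r₂)/2 = 6.576×10⁷ m.
At r₁: circular v_c1 = √(μ/r₁) = 16300 m/s; transfer-periapsis v_p = √[μ(2/r₁ − 1/a_t)] = 20900 m/s.
Δv₁ = v_p − v_c1 = 4609 m/s.
At r₂: circular v_c2 = √(μ/r₂) = 7562 m/s; transfer-apoapsis v_a = √[μ(2/r₂ − 1/a_t)] = 4501 m/s.
Δv₂ = v_c2 − v_a = 3060 m/s.
Total Δv = Δv₁ + Δv₂ = 7669 m/s.

Δv_total ≈ 7670 m/s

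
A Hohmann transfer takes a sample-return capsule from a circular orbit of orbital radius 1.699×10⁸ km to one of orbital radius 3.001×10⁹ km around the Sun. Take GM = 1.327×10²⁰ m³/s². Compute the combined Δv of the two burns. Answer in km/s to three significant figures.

Δv_total ≈ 15.0 km/s

r₁ = 1.699×10⁸ km = 1.699×10¹¹ m.
r₂ = 3.001×10⁹ km = 3.001×10¹² m.
Transfer ellipse a_t = (r₁ + r₂)/2 = 1.585×10¹² m.
At r₁: circular v_c1 = √(μ/r₁) = 27950 m/s; transfer-perihelion v_p = √[μ(2/r₁ − 1/a_t)] = 38450 m/s.
Δv₁ = v_p − v_c1 = 10500 m/s.
At r₂: circular v_c2 = √(μ/r₂) = 6650 m/s; transfer-aphelion v_a = √[μ(2/r₂ − 1/a_t)] = 2177 m/s.
Δv₂ = v_c2 − v_a = 4473 m/s.
Total Δv = Δv₁ + Δv₂ = 14980 m/s = 14.98 km/s.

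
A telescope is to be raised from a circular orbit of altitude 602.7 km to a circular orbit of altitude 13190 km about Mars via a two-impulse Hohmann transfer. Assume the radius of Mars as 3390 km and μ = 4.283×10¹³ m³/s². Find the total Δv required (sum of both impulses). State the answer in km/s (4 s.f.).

r₁ = 3390 + 602.7 = 3992.7 km = 3.9927×10⁶ m.
r₂ = 3390 + 13190 = 16580 km = 1.6580×10⁷ m.
Transfer ellipse a_t = (r₁ + r₂)/2 = 1.029×10⁷ m.
At r₁: circular v_c1 = √(μ/r₁) = 3275 m/s; transfer-periapsis v_p = √[μ(2/r₁ − 1/a_t)] = 4158 m/s.
Δv₁ = v_p − v_c1 = 882.9 m/s.
At r₂: circular v_c2 = √(μ/r₂) = 1607 m/s; transfer-apoapsis v_a = √[μ(2/r₂ − 1/a_t)] = 1001 m/s.
Δv₂ = v_c2 − v_a = 605.9 m/s.
Total Δv = Δv₁ + Δv₂ = 1489 m/s = 1.489 km/s.

Δv_total ≈ 1.489 km/s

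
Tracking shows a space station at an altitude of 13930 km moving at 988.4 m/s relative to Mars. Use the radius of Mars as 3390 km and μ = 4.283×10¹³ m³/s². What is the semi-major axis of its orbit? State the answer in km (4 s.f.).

r = 3390 + 13930 = 17320 km = 1.732×10⁷ m.
Specific orbital energy ε = v²/2 − μ/r = (988.4)²/2 − 4.283×10¹³/1.732×10⁷ = -1.984×10⁶ J/kg.
Since ε = −μ/(2a), a = −μ/(2ε) = 1.079×10⁷ m = 10792 km.

a ≈ 10790 km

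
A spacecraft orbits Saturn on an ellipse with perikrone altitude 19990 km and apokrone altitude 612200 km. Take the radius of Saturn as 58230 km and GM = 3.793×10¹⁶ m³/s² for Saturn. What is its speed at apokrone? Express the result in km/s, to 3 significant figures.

r_p = 58230 + 19990 = 78220 km = 7.8220×10⁷ m.
r_a = 58230 + 612200 = 670430 km = 6.7043×10⁸ m.
Semi-major axis a = (r_p + r_a)/2 = 3.7432×10⁵ km = 3.743×10⁸ m.
Vis-viva: v² = μ(2/r − 1/a) = 3.793×10¹⁶ × (2.983×10⁻⁹ − 2.671×10⁻⁹) = 1.182×10⁷ m²/s².
v = 3438 m/s = 3.438 km/s.

v ≈ 3.44 km/s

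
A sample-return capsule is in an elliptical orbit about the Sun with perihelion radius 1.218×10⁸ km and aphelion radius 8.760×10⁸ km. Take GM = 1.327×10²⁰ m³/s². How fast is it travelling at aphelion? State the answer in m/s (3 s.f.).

Semi-major axis a = (r_p + r_a)/2 = 4.9890×10⁸ km = 4.989×10¹¹ m.
Vis-viva: v² = μ(2/r − 1/a) = 1.327×10²⁰ × (2.283×10⁻¹² − 2.004×10⁻¹²) = 3.698×10⁷ m²/s².
v = 6081 m/s.

v ≈ 6080 m/s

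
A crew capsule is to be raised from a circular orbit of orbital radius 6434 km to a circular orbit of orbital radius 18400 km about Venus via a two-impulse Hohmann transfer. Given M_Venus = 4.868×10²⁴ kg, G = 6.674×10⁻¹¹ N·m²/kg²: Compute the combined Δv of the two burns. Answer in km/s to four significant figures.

μ = GM = 6.674×10⁻¹¹ × 4.868×10²⁴ = 3.249×10¹⁴ m³/s².
r₁ = 6434 km = 6.434×10⁶ m.
r₂ = 18400 km = 1.840×10⁷ m.
Transfer ellipse a_t = (r₁ + r₂)/2 = 1.242×10⁷ m.
At r₁: circular v_c1 = √(μ/r₁) = 7106 m/s; transfer-periapsis v_p = √[μ(2/r₁ − 1/a_t)] = 8650 m/s.
Δv₁ = v_p − v_c1 = 1544 m/s.
At r₂: circular v_c2 = √(μ/r₂) = 4202 m/s; transfer-apoapsis v_a = √[μ(2/r₂ − 1/a_t)] = 3025 m/s.
Δv₂ = v_c2 − v_a = 1177 m/s.
Total Δv = Δv₁ + Δv₂ = 2721 m/s = 2.721 km/s.

Δv_total ≈ 2.721 km/s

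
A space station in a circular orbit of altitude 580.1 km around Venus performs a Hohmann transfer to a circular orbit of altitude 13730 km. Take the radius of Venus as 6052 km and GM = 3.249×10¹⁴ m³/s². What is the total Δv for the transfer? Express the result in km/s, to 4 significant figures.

r₁ = 6052 + 580.1 = 6632.1 km = 6.6321×10⁶ m.
r₂ = 6052 + 13730 = 19782 km = 1.9782×10⁷ m.
Transfer ellipse a_t = (r₁ + r₂)/2 = 1.321×10⁷ m.
At r₁: circular v_c1 = √(μ/r₁) = 6999 m/s; transfer-periapsis v_p = √[μ(2/r₁ − 1/a_t)] = 8566 m/s.
Δv₁ = v_p − v_c1 = 1567 m/s.
At r₂: circular v_c2 = √(μ/r₂) = 4053 m/s; transfer-apoapsis v_a = √[μ(2/r₂ − 1/a_t)] = 2872 m/s.
Δv₂ = v_c2 − v_a = 1181 m/s.
Total Δv = Δv₁ + Δv₂ = 2748 m/s = 2.748 km/s.

Δv_total ≈ 2.748 km/s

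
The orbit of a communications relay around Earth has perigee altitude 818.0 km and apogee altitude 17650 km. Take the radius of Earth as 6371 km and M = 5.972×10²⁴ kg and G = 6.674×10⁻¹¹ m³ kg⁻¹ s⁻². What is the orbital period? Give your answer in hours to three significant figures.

T ≈ 5.39 hours

μ = GM = 6.674×10⁻¹¹ × 5.972×10²⁴ = 3.986×10¹⁴ m³/s².
r_p = 6371 + 818.0 = 7189.0 km = 7.1890×10⁶ m.
r_a = 6371 + 17650 = 24021 km = 2.4021×10⁷ m.
Semi-major axis a = (r_p + r_a)/2 = (7189.0 + 24021)/2 = 15605 km = 1.560×10⁷ m.
By Kepler's third law T = 2π√(a³/μ) = 2π × 3.088×10³ = 1.940×10⁴ s.
= 5.389 hours.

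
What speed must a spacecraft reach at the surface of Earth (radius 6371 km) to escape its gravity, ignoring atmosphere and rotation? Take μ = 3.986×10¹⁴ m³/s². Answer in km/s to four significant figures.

r = R = 6.371×10⁶ m.
Escape speed v_esc = √(2μ/r) = √(2 × 3.986×10¹⁴ / 6.371×10⁶) = √(1.251×10⁸) = 11190 m/s.
= 11.19 km/s.

v_esc ≈ 11.19 km/s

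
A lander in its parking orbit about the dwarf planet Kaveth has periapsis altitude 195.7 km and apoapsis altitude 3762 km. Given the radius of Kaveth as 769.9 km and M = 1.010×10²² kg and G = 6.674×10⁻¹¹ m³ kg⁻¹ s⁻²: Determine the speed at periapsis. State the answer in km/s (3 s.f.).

v ≈ 1.07 km/s

μ = GM = 6.674×10⁻¹¹ × 1.010×10²² = 6.741×10¹¹ m³/s².
r_p = 769.9 + 195.7 = 965.60 km = 9.6560×10⁵ m.
r_a = 769.9 + 3762 = 4531.9 km = 4.5319×10⁶ m.
Semi-major axis a = (r_p + r_a)/2 = 2748.8 km = 2.749×10⁶ m.
Vis-viva: v² = μ(2/r − 1/a) = 6.741×10¹¹ × (2.071×10⁻⁶ − 3.638×10⁻⁷) = 1.151×10⁶ m²/s².
v = 1073 m/s = 1.073 km/s.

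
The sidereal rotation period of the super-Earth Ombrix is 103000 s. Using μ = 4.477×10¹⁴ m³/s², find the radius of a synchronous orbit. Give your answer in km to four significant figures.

A synchronous orbit has period T, so by Kepler's third law a = (μT²/4π²)^(1/3).
μT²/4π² = 4.477×10¹⁴ × (1.030×10⁵)² / 39.48 = 1.203×10²³ m³.
a = 4.937×10⁷ m = 49367 km.

r_sync ≈ 49370 km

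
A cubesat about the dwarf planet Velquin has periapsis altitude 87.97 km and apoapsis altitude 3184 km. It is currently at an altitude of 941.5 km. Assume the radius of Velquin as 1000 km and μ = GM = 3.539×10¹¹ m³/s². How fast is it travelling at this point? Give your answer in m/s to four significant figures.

v ≈ 479.9 m/s

r_p = 1000 + 87.97 = 1088.0 km = 1.0880×10⁶ m.
r_a = 1000 + 3184 = 4184.0 km = 4.1840×10⁶ m.
r = 1000 + 941.5 = 1941.5 km = 1.942×10⁶ m.
Semi-major axis a = (r_p + r_a)/2 = 2636.0 km = 2.636×10⁶ m.
Vis-viva: v² = μ(2/r − 1/a) = 3.539×10¹¹ × (1.030×10⁻⁶ − 3.794×10⁻⁷) = 2.303×10⁵ m²/s².
v = 479.9 m/s.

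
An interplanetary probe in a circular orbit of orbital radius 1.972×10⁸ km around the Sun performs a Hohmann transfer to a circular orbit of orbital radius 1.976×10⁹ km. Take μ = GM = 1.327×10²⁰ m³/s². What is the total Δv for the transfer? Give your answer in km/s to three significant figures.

r₁ = 1.972×10⁸ km = 1.972×10¹¹ m.
r₂ = 1.976×10⁹ km = 1.976×10¹² m.
Transfer ellipse a_t = (r₁ + r₂)/2 = 1.087×10¹² m.
At r₁: circular v_c1 = √(μ/r₁) = 25940 m/s; transfer-perihelion v_p = √[μ(2/r₁ − 1/a_t)] = 34980 m/s.
Δv₁ = v_p − v_c1 = 9041 m/s.
At r₂: circular v_c2 = √(μ/r₂) = 8195 m/s; transfer-aphelion v_a = √[μ(2/r₂ − 1/a_t)] = 3491 m/s.
Δv₂ = v_c2 − v_a = 4704 m/s.
Total Δv = Δv₁ + Δv₂ = 13740 m/s = 13.74 km/s.

Δv_total ≈ 13.7 km/s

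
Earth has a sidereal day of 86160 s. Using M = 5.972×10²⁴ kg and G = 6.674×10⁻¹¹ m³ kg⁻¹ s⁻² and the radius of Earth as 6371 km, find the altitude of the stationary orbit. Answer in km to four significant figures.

h_sync ≈ 35790 km

μ = GM = 6.674×10⁻¹¹ × 5.972×10²⁴ = 3.986×10¹⁴ m³/s².
A synchronous orbit has period T, so by Kepler's third law a = (μT²/4π²)^(1/3).
μT²/4π² = 3.986×10¹⁴ × (8.616×10⁴)² / 39.48 = 7.495×10²² m³.
a = 4.216×10⁷ m = 42162 km.
Altitude h = a − R = 42162 − 6371 = 35791 km.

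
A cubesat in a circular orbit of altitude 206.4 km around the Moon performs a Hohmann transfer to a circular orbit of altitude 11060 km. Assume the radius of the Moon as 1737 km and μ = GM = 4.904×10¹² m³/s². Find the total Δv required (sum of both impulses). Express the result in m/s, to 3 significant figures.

Δv_total ≈ 806 m/s

r₁ = 1737 + 206.4 = 1943.4 km = 1.9434×10⁶ m.
r₂ = 1737 + 11060 = 12797 km = 1.2797×10⁷ m.
Transfer ellipse a_t = (r₁ + r₂)/2 = 7.370×10⁶ m.
At r₁: circular v_c1 = √(μ/r₁) = 1589 m/s; transfer-perilune v_p = √[μ(2/r₁ − 1/a_t)] = 2093 m/s.
Δv₁ = v_p − v_c1 = 504.7 m/s.
At r₂: circular v_c2 = √(μ/r₂) = 619.0 m/s; transfer-apolune v_a = √[μ(2/r₂ − 1/a_t)] = 317.9 m/s.
Δv₂ = v_c2 − v_a = 301.2 m/s.
Total Δv = Δv₁ + Δv₂ = 805.8 m/s.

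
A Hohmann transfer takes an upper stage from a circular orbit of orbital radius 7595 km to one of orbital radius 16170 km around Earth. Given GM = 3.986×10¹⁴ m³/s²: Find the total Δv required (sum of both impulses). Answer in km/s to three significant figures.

Δv_total ≈ 2.20 km/s

r₁ = 7595 km = 7.595×10⁶ m.
r₂ = 16170 km = 1.617×10⁷ m.
Transfer ellipse a_t = (r₁ + r₂)/2 = 1.188×10⁷ m.
At r₁: circular v_c1 = √(μ/r₁) = 7244 m/s; transfer-perigee v_p = √[μ(2/r₁ − 1/a_t)] = 8451 m/s.
Δv₁ = v_p − v_c1 = 1207 m/s.
At r₂: circular v_c2 = √(μ/r₂) = 4965 m/s; transfer-apogee v_a = √[μ(2/r₂ − 1/a_t)] = 3969 m/s.
Δv₂ = v_c2 − v_a = 995.5 m/s.
Total Δv = Δv₁ + Δv₂ = 2202 m/s = 2.202 km/s.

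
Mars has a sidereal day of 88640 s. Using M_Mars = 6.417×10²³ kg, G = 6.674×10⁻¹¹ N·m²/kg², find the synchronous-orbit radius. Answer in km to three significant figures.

r_sync ≈ 20400 km

μ = GM = 6.674×10⁻¹¹ × 6.417×10²³ = 4.283×10¹³ m³/s².
A synchronous orbit has period T, so by Kepler's third law a = (μT²/4π²)^(1/3).
μT²/4π² = 4.283×10¹³ × (8.864×10⁴)² / 39.48 = 8.524×10²¹ m³.
a = 2.043×10⁷ m = 20427 km.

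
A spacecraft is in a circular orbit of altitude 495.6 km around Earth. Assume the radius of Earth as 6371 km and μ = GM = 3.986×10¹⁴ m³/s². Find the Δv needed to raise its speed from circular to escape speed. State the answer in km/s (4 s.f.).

r = 6371 + 495.6 = 6866.6 km = 6.8666×10⁶ m.
Circular speed v_c = √(μ/r) = 7619 m/s.
Escape speed v_esc = √(2μ/r) = √2 × v_c = 10770 m/s.
Δv = v_esc − v_c = 3156 m/s = 3.156 km/s.

Δv ≈ 3.156 km/s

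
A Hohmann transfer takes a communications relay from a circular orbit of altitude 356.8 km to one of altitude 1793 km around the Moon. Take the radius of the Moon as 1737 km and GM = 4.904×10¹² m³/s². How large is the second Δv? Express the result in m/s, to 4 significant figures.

r₁ = 1737 + 356.8 = 2093.8 km = 2.0938×10⁶ m.
r₂ = 1737 + 1793 = 3530.0 km = 3.5300×10⁶ m.
Transfer ellipse a_t = (r₁ + r₂)/2 = 2.812×10⁶ m.
At r₁: circular v_c1 = √(μ/r₁) = 1530 m/s; transfer-perilune v_p = √[μ(2/r₁ − 1/a_t)] = 1715 m/s.
At r₂: circular v_c2 = √(μ/r₂) = 1179 m/s; transfer-apolune v_a = √[μ(2/r₂ − 1/a_t)] = 1017 m/s.
Δv₂ = v_c2 − v_a = 161.6 m/s.

Δv ≈ 161.6 m/s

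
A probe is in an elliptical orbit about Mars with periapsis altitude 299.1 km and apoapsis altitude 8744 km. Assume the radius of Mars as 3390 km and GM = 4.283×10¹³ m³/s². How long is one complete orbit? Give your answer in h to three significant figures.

T ≈ 5.93 h

r_p = 3390 + 299.1 = 3689.1 km = 3.6891×10⁶ m.
r_a = 3390 + 8744 = 12134 km = 1.2134×10⁷ m.
Semi-major axis a = (r_p + r_a)/2 = (3689.1 + 12134)/2 = 7911.6 km = 7.912×10⁶ m.
By Kepler's third law T = 2π√(a³/μ) = 2π × 3.400×10³ = 2.136×10⁴ s.
= 5.935 h.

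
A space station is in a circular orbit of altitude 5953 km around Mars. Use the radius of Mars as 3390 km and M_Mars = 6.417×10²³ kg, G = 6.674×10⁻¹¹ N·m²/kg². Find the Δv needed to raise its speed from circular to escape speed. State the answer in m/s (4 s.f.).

Δv ≈ 886.8 m/s

μ = GM = 6.674×10⁻¹¹ × 6.417×10²³ = 4.283×10¹³ m³/s².
r = 3390 + 5953 = 9343.0 km = 9.3430×10⁶ m.
Circular speed v_c = √(μ/r) = 2141 m/s.
Escape speed v_esc = √(2μ/r) = √2 × v_c = 3028 m/s.
Δv = v_esc − v_c = 886.8 m/s.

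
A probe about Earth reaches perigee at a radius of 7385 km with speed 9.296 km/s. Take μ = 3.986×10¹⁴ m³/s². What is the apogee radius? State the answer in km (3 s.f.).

r_p = 7.385×10⁶ m.
Specific energy ε = v²/2 − μ/r = -1.077×10⁷ J/kg, so a = −μ/(2ε) = 1.851×10⁷ m.
The apsides satisfy r_p + r_a = 2a, so the apogee radius is 2a − r_p = 2.964×10⁷ m = 29637 km.

apogee radius ≈ 29600 km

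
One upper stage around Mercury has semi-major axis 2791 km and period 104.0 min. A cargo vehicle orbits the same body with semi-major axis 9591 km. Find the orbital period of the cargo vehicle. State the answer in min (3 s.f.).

T₂ ≈ 663 min

Kepler's third law: T² ∝ a³, so T₂ = T₁ (a₂/a₁)^(3/2).
a₂/a₁ = 3.436, (a₂/a₁)^(3/2) = 6.370.
T₂ = 104.0 × 6.370 = 662.5 min.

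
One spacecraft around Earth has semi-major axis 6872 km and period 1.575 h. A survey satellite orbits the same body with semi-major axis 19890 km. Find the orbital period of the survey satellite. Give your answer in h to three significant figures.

Kepler's third law: T² ∝ a³, so T₂ = T₁ (a₂/a₁)^(3/2).
a₂/a₁ = 2.894, (a₂/a₁)^(3/2) = 4.924.
T₂ = 1.575 × 4.924 = 7.755 h.

T₂ ≈ 7.76 h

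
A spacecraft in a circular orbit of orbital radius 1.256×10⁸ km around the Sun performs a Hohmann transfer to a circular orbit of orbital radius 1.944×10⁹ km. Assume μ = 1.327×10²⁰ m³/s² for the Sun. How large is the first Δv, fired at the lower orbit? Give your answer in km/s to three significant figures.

r₁ = 1.256×10⁸ km = 1.256×10¹¹ m.
r₂ = 1.944×10⁹ km = 1.944×10¹² m.
Transfer ellipse a_t = (r₁ + r₂)/2 = 1.035×10¹² m.
At r₁: circular v_c1 = √(μ/r₁) = 32500 m/s; transfer-perihelion v_p = √[μ(2/r₁ − 1/a_t)] = 44550 m/s.
Δv₁ = v_p − v_c1 = 12050 m/s.
= 12.05 km/s.

Δv ≈ 12.0 km/s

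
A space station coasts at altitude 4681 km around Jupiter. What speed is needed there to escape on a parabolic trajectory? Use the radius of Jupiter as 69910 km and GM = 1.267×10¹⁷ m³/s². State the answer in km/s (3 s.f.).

v_esc ≈ 58.3 km/s

r = 69910 + 4681 = 74591 km = 7.4591×10⁷ m.
Escape speed v_esc = √(2μ/r) = √(2 × 1.267×10¹⁷ / 7.459×10⁷) = √(3.397×10⁹) = 58290 m/s.
= 58.29 km/s.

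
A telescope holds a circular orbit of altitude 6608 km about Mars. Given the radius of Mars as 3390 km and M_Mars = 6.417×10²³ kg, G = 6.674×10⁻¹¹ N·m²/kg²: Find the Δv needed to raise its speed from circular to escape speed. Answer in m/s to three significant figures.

μ = GM = 6.674×10⁻¹¹ × 6.417×10²³ = 4.283×10¹³ m³/s².
r = 3390 + 6608 = 9998.0 km = 9.9980×10⁶ m.
Circular speed v_c = √(μ/r) = 2070 m/s.
Escape speed v_esc = √(2μ/r) = √2 × v_c = 2927 m/s.
Δv = v_esc − v_c = 857.3 m/s.

Δv ≈ 857 m/s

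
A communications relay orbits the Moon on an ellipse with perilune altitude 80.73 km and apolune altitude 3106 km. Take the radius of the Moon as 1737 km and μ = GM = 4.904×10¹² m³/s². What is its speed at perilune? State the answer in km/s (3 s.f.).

r_p = 1737 + 80.73 = 1817.7 km = 1.8177×10⁶ m.
r_a = 1737 + 3106 = 4843.0 km = 4.8430×10⁶ m.
Semi-major axis a = (r_p + r_a)/2 = 3330.4 km = 3.330×10⁶ m.
Vis-viva: v² = μ(2/r − 1/a) = 4.904×10¹² × (1.100×10⁻⁶ − 3.003×10⁻⁷) = 3.923×10⁶ m²/s².
v = 1981 m/s = 1.981 km/s.

v ≈ 1.98 km/s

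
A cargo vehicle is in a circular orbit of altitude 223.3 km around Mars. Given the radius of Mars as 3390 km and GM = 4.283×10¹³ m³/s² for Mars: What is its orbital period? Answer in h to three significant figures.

r = 3390 + 223.3 = 3613.3 km = 3.6133×10⁶ m.
Kepler's third law: T = 2π√(r³/μ) = 2π√((3.613×10⁶)³ / 4.283×10¹³).
r³/μ = 1.101×10⁶ s², so T = 2π × 1.049×10³ = 6.594×10³ s.
Converting: 6.594×10³ s ÷ 3600 = 1.832 h.

T ≈ 1.83 h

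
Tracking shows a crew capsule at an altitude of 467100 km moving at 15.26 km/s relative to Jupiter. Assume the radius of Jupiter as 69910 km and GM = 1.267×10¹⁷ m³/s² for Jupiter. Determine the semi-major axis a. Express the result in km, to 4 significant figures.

a ≈ 5.301×10⁵ km

r = 69910 + 467100 = 5.3701×10⁵ km = 5.370×10⁸ m.
Vis-viva rearranged: 1/a = 2/r − v²/μ = 3.724×10⁻⁹ − 1.838×10⁻⁹ = 1.886×10⁻⁹ m⁻¹.
a = 5.301×10⁸ m = 5.3012×10⁵ km.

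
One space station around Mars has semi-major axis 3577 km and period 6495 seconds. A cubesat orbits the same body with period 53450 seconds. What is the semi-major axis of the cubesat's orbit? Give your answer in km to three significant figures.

Kepler's third law: a³ ∝ T², so a₂ = a₁ (T₂/T₁)^(2/3).
T₂/T₁ = 8.229, (T₂/T₁)^(2/3) = 4.076.
a₂ = 3577 × 4.076 = 14580 km.

a₂ ≈ 14600 km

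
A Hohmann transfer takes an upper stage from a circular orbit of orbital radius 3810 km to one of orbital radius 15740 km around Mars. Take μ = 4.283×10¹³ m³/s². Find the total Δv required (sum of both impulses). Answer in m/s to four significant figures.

r₁ = 3810 km = 3.810×10⁶ m.
r₂ = 15740 km = 1.574×10⁷ m.
Transfer ellipse a_t = (r₁ + r₂)/2 = 9.775×10⁶ m.
At r₁: circular v_c1 = √(μ/r₁) = 3353 m/s; transfer-periapsis v_p = √[μ(2/r₁ − 1/a_t)] = 4255 m/s.
Δv₁ = v_p − v_c1 = 901.7 m/s.
At r₂: circular v_c2 = √(μ/r₂) = 1650 m/s; transfer-apoapsis v_a = √[μ(2/r₂ − 1/a_t)] = 1030 m/s.
Δv₂ = v_c2 − v_a = 619.7 m/s.
Total Δv = Δv₁ + Δv₂ = 1521 m/s.

Δv_total ≈ 1521 m/s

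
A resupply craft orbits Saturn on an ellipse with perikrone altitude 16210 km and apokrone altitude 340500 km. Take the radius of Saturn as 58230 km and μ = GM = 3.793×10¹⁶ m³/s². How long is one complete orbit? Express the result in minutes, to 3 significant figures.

T ≈ 1960 minutes

r_p = 58230 + 16210 = 74440 km = 7.4440×10⁷ m.
r_a = 58230 + 340500 = 398730 km = 3.9873×10⁸ m.
Semi-major axis a = (r_p + r_a)/2 = (74440 + 3.9873×10⁵)/2 = 2.3658×10⁵ km = 2.366×10⁸ m.
By Kepler's third law T = 2π√(a³/μ) = 2π × 1.868×10⁴ = 1.174×10⁵ s.
= 1957 minutes.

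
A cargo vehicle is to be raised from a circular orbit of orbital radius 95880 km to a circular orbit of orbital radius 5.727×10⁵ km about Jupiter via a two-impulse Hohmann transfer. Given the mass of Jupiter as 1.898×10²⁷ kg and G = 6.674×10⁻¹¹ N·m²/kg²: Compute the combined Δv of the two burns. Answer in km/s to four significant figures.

μ = GM = 6.674×10⁻¹¹ × 1.898×10²⁷ = 1.267×10¹⁷ m³/s².
r₁ = 95880 km = 9.588×10⁷ m.
r₂ = 5.727×10⁵ km = 5.727×10⁸ m.
Transfer ellipse a_t = (r₁ + r₂)/2 = 3.343×10⁸ m.
At r₁: circular v_c1 = √(μ/r₁) = 36350 m/s; transfer-perijove v_p = √[μ(2/r₁ − 1/a_t)] = 47580 m/s.
Δv₁ = v_p − v_c1 = 11230 m/s.
At r₂: circular v_c2 = √(μ/r₂) = 14870 m/s; transfer-apojove v_a = √[μ(2/r₂ − 1/a_t)] = 7965 m/s.
Δv₂ = v_c2 − v_a = 6907 m/s.
Total Δv = Δv₁ + Δv₂ = 18130 m/s = 18.13 km/s.

Δv_total ≈ 18.13 km/s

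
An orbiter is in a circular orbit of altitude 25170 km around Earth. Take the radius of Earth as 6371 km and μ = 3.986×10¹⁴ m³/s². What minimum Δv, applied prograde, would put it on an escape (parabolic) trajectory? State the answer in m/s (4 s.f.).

Δv ≈ 1472 m/s

r = 6371 + 25170 = 31541 km = 3.1541×10⁷ m.
Circular speed v_c = √(μ/r) = 3555 m/s.
Escape speed v_esc = √(2μ/r) = √2 × v_c = 5027 m/s.
Δv = v_esc − v_c = 1472 m/s.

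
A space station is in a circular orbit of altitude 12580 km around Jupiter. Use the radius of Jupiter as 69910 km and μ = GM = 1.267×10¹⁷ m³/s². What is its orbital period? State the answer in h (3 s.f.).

r = 69910 + 12580 = 82490 km = 8.2490×10⁷ m.
Kepler's third law: T = 2π√(r³/μ) = 2π√((8.249×10⁷)³ / 1.267×10¹⁷).
r³/μ = 4.430×10⁶ s², so T = 2π × 2.105×10³ = 1.322×10⁴ s.
Converting: 1.322×10⁴ s ÷ 3600 = 3.674 h.

T ≈ 3.67 h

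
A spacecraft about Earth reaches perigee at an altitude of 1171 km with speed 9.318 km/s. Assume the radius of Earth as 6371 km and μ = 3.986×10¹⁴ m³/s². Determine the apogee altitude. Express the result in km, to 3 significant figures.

r_p = 6371 + 1171 = 7542.0 km = 7.542×10⁶ m.
Specific energy ε = v²/2 − μ/r = -9.438×10⁶ J/kg, so a = −μ/(2ε) = 2.112×10⁷ m.
The apsides satisfy r_p + r_a = 2a, so the apogee radius is 2a − r_p = 3.469×10⁷ m = 34691 km.
Apogee altitude = 34691 − 6371 = 28320 km.

apogee altitude ≈ 28300 km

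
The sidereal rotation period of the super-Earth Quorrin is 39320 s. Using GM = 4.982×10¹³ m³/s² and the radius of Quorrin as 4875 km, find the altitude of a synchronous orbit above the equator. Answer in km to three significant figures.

A synchronous orbit has period T, so by Kepler's third law a = (μT²/4π²)^(1/3).
μT²/4π² = 4.982×10¹³ × (3.932×10⁴)² / 39.48 = 1.951×10²¹ m³.
a = 1.250×10⁷ m = 12496 km.
Altitude h = a − R = 12496 − 4875 = 7620.6 km.

h_sync ≈ 7620 km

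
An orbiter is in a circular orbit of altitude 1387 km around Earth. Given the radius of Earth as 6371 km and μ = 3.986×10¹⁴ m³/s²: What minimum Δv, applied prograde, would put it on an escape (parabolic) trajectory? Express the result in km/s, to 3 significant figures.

r = 6371 + 1387 = 7758.0 km = 7.7580×10⁶ m.
Circular speed v_c = √(μ/r) = 7168 m/s.
Escape speed v_esc = √(2μ/r) = √2 × v_c = 10140 m/s.
Δv = v_esc − v_c = 2969 m/s = 2.969 km/s.

Δv ≈ 2.97 km/s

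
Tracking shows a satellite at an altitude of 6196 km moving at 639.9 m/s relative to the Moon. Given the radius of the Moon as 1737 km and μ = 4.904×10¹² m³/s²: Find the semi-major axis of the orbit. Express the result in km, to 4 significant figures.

a ≈ 5931 km

r = 1737 + 6196 = 7933.0 km = 7.933×10⁶ m.
Vis-viva rearranged: 1/a = 2/r − v²/μ = 2.521×10⁻⁷ − 8.350×10⁻⁸ = 1.686×10⁻⁷ m⁻¹.
a = 5.931×10⁶ m = 5930.7 km.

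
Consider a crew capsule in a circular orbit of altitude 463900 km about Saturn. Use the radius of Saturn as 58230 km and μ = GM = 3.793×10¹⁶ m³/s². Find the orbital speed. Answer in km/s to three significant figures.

v ≈ 8.52 km/s

r = 58230 + 463900 = 522130 km = 5.2213×10⁸ m.
For a circular orbit v = √(μ/r) = √(3.793×10¹⁶ / 5.221×10⁸) = √(7.264×10⁷) = 8523 m/s.
That is 8.523 km/s.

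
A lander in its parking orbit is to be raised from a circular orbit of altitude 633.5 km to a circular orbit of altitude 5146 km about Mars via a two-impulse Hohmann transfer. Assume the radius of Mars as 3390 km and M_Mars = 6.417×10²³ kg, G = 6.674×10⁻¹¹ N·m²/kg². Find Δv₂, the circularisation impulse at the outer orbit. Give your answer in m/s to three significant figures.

μ = GM = 6.674×10⁻¹¹ × 6.417×10²³ = 4.283×10¹³ m³/s².
r₁ = 3390 + 633.5 = 4023.5 km = 4.0235×10⁶ m.
r₂ = 3390 + 5146 = 8536.0 km = 8.5360×10⁶ m.
Transfer ellipse a_t = (r₁ + r₂)/2 = 6.280×10⁶ m.
At r₁: circular v_c1 = √(μ/r₁) = 3263 m/s; transfer-periapsis v_p = √[μ(2/r₁ − 1/a_t)] = 3804 m/s.
At r₂: circular v_c2 = √(μ/r₂) = 2240 m/s; transfer-apoapsis v_a = √[μ(2/r₂ − 1/a_t)] = 1793 m/s.
Δv₂ = v_c2 − v_a = 447.0 m/s.

Δv ≈ 447 m/s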